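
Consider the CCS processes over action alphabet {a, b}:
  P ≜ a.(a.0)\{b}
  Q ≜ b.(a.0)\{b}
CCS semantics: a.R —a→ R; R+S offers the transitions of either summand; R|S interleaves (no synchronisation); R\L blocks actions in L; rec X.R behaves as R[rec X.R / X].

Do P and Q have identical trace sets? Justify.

NO — witness ⟨a⟩

LTS(P): 3 reachable states
  s0 = a.(a.0)\{b} has moves -a-> s1
  s1 = (a.0)\{b} has moves -a-> s2
  s2 = 0\{b} has moves deadlocked
LTS(Q): 3 reachable states
  t0 = b.(a.0)\{b} has moves -b-> t1
  t1 = (a.0)\{b} has moves -a-> t2
  t2 = 0\{b} has moves deadlocked
Run σ = ⟨a⟩ on P: start {s0}
  step 1 (a): {s1}
  P completes σ.
Run σ = ⟨a⟩ on Q: start {t0}
  step 1 (a): no successor for Q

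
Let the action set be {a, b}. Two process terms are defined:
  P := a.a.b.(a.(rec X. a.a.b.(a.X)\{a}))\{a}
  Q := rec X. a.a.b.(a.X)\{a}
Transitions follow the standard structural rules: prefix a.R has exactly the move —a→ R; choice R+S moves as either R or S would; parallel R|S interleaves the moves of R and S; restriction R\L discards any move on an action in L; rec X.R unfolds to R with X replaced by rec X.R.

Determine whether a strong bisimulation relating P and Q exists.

P ~ Q

Reachable graph of P (4 states):
  u0 = a.a.b.(a.(rec X. a.a.b.(a.X)\{a}))\{a} has moves =a=> u1
  u1 = a.b.(a.(rec X. a.a.b.(a.X)\{a}))\{a} has moves =a=> u2
  u2 = b.(a.(rec X. a.a.b.(a.X)\{a}))\{a} has moves =b=> u3
  u3 = (a.(rec X. a.a.b.(a.X)\{a}))\{a} has moves deadlocked
Reachable graph of Q (4 states):
  v0 = rec X. a.a.b.(a.X)\{a} has moves =a=> v1
  v1 = a.b.(a.(rec X. a.a.b.(a.X)\{a}))\{a} has moves =a=> v2
  v2 = b.(a.(rec X. a.a.b.(a.X)\{a}))\{a} has moves =b=> v3
  v3 = (a.(rec X. a.a.b.(a.X)\{a}))\{a} has moves deadlocked
Partition-refinement fixed point:
  B0 = {u0, v0}
  B1 = {u1, v1}
  B2 = {u2, v2}
  B3 = {u3, v3}
u0 ∈ B0, v0 ∈ B0 → same block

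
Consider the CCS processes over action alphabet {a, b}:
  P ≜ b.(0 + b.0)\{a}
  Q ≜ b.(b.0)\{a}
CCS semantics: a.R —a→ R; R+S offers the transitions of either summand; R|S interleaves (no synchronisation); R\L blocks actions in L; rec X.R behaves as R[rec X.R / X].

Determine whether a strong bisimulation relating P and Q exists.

P's transition system — 3 states:
  s0 = b.(0 + b.0)\{a} ⊢ =b=> s1
  s1 = (0 + b.0)\{a} ⊢ =b=> s2
  s2 = 0\{a} ⊢ deadlocked
Q's transition system — 3 states:
  t0 = b.(b.0)\{a} ⊢ =b=> t1
  t1 = (b.0)\{a} ⊢ =b=> t2
  t2 = 0\{a} ⊢ deadlocked
Coarsest stable partition (strong bisimilarity classes):
  B0 = {s0, t0}
  B1 = {s1, t1}
  B2 = {s2, t2}
s0 ∈ B0, t0 ∈ B0 → same block

bisimilar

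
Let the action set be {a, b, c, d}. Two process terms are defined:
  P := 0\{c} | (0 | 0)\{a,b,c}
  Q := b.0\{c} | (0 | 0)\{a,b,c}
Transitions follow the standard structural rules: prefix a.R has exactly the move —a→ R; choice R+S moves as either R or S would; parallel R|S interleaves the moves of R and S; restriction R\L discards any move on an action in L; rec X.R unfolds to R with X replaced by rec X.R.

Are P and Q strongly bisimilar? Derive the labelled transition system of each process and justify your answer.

not bisimilar

LTS(P): 1 reachable states
  u0 = 0\{c} | (0 | 0)\{a,b,c} ⊢ (no moves)
LTS(Q): 2 reachable states
  v0 = b.0\{c} | (0 | 0)\{a,b,c} ⊢ =b=> v1
  v1 = 0\{c} | (0 | 0)\{a,b,c} ⊢ (no moves)
Partition-refinement fixed point:
  B0 = {u0, v1}
  B1 = {v0}
u0 ∈ B0, v0 ∈ B1 → different blocks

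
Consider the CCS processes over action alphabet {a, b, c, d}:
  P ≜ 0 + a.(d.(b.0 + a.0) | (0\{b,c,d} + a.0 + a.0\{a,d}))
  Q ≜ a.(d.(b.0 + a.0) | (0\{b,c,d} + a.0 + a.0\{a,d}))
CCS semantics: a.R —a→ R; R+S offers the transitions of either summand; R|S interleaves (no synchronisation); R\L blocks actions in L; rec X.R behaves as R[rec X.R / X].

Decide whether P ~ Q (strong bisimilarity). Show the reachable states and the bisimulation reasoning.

LTS(P): 10 reachable states
  s0 = 0 + a.(d.(b.0 + a.0) | (0\{b,c,d} + a.0 + a.0\{a,d})) ⊢ ··a··> s1
  s1 = d.(b.0 + a.0) | (0\{b,c,d} + a.0 + a.0\{a,d}) ⊢ ··a··> s2, ··a··> s3, ··d··> s4
  s2 = d.(b.0 + a.0) | 0 ⊢ ··d··> s5
  s3 = d.(b.0 + a.0) | 0\{a,d} ⊢ ··d··> s6
  s4 = (b.0 + a.0) | (0\{b,c,d} + a.0 + a.0\{a,d}) ⊢ ··a··> s5, ··a··> s6, ··a··> s7, ··b··> s7
  s5 = (b.0 + a.0) | 0 ⊢ ··a··> s8, ··b··> s8
  s6 = (b.0 + a.0) | 0\{a,d} ⊢ ··a··> s9, ··b··> s9
  s7 = 0 | (0\{b,c,d} + a.0 + a.0\{a,d}) ⊢ ··a··> s8, ··a··> s9
  s8 = 0 | 0 ⊢ (no moves)
  s9 = 0 | 0\{a,d} ⊢ (no moves)
LTS(Q): 10 reachable states
  t0 = a.(d.(b.0 + a.0) | (0\{b,c,d} + a.0 + a.0\{a,d})) ⊢ ··a··> t1
  t1 = d.(b.0 + a.0) | (0\{b,c,d} + a.0 + a.0\{a,d}) ⊢ ··a··> t2, ··a··> t3, ··d··> t4
  t2 = d.(b.0 + a.0) | 0 ⊢ ··d··> t5
  t3 = d.(b.0 + a.0) | 0\{a,d} ⊢ ··d··> t6
  t4 = (b.0 + a.0) | (0\{b,c,d} + a.0 + a.0\{a,d}) ⊢ ··a··> t5, ··a··> t6, ··a··> t7, ··b··> t7
  t5 = (b.0 + a.0) | 0 ⊢ ··a··> t8, ··b··> t8
  t6 = (b.0 + a.0) | 0\{a,d} ⊢ ··a··> t9, ··b··> t9
  t7 = 0 | (0\{b,c,d} + a.0 + a.0\{a,d}) ⊢ ··a··> t8, ··a··> t9
  t8 = 0 | 0 ⊢ (no moves)
  t9 = 0 | 0\{a,d} ⊢ (no moves)
Partition-refinement fixed point:
  B0 = {s0, t0}
  B1 = {s1, t1}
  B2 = {s2, s3, t2, t3}
  B3 = {s5, s6, t5, t6}
  B4 = {s8, s9, t8, t9}
  B5 = {s4, t4}
  B6 = {s7, t7}
s0 ∈ B0, t0 ∈ B0 → same block

YES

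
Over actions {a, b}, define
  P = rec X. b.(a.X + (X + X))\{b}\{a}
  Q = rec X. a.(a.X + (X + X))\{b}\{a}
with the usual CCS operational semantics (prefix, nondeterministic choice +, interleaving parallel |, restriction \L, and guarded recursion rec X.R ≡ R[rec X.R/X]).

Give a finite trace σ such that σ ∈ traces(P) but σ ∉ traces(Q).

Reachable graph of P (2 states):
  m0 = rec X. b.(a.X + (X + X))\{b}\{a} → =b=> m1
  m1 = (a.(rec X. b.(a.X + (X + X))\{b}\{a}) + ((rec X. b.(a.X + (X + X))\{b}\{a}) + (rec X. b.(a.X + (X + X))\{b}\{a})))\{b}\{a} → ·
Reachable graph of Q (2 states):
  n0 = rec X. a.(a.X + (X + X))\{b}\{a} → =a=> n1
  n1 = (a.(rec X. a.(a.X + (X + X))\{b}\{a}) + ((rec X. a.(a.X + (X + X))\{b}\{a}) + (rec X. a.(a.X + (X + X))\{b}\{a})))\{b}\{a} → ·
Trace ⟨b⟩ through P, begin at {m0}:
  after b @ step 1: {m1}
  ✓ P
Trace ⟨b⟩ through Q, begin at {n0}:
  after b @ step 1: ∅ (Q stuck)

b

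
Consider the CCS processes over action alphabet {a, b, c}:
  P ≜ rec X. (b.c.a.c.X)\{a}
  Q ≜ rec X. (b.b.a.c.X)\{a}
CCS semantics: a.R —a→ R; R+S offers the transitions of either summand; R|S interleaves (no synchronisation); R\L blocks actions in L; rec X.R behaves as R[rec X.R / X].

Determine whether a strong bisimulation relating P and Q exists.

Reachable graph of P (3 states):
  u0 = rec X. (b.c.a.c.X)\{a} → —b→ u1
  u1 = (c.a.c.(rec X. (b.c.a.c.X)\{a}))\{a} → —c→ u2
  u2 = (a.c.(rec X. (b.c.a.c.X)\{a}))\{a} → stopped
Reachable graph of Q (3 states):
  v0 = rec X. (b.b.a.c.X)\{a} → —b→ v1
  v1 = (b.a.c.(rec X. (b.b.a.c.X)\{a}))\{a} → —b→ v2
  v2 = (a.c.(rec X. (b.b.a.c.X)\{a}))\{a} → stopped
Coarsest stable partition (strong bisimilarity classes):
  B0 = {u0}
  B1 = {u1}
  B2 = {u2, v2}
  B3 = {v0}
  B4 = {v1}
u0 ∈ B0, v0 ∈ B3 → different blocks

NO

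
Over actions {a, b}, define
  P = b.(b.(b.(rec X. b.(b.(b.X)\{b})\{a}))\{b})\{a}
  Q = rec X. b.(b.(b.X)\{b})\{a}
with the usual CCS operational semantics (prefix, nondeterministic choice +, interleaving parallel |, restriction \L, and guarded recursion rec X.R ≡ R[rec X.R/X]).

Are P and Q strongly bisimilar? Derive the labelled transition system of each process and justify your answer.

LTS(P): 3 reachable states
  s0 = b.(b.(b.(rec X. b.(b.(b.X)\{b})\{a}))\{b})\{a} :: ··b··> s1
  s1 = (b.(b.(rec X. b.(b.(b.X)\{b})\{a}))\{b})\{a} :: ··b··> s2
  s2 = (b.(rec X. b.(b.(b.X)\{b})\{a}))\{b}\{a} :: stopped
LTS(Q): 3 reachable states
  t0 = rec X. b.(b.(b.X)\{b})\{a} :: ··b··> t1
  t1 = (b.(b.(rec X. b.(b.(b.X)\{b})\{a}))\{b})\{a} :: ··b··> t2
  t2 = (b.(rec X. b.(b.(b.X)\{b})\{a}))\{b}\{a} :: stopped
Coarsest stable partition (strong bisimilarity classes):
  B0 = {s0, t0}
  B1 = {s1, t1}
  B2 = {s2, t2}
s0 ∈ B0, t0 ∈ B0 → same block

bisimilar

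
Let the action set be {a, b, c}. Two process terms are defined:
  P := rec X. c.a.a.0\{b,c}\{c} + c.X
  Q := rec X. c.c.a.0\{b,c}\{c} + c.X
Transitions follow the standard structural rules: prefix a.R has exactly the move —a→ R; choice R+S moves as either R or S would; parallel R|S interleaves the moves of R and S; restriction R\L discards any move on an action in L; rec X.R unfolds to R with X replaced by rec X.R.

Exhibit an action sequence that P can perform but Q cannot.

P's transition system — 4 states:
  u0 = rec X. c.a.a.0\{b,c}\{c} + c.X ⊢ —c→ u0, —c→ u1
  u1 = a.a.0\{b,c}\{c} ⊢ —a→ u2
  u2 = a.0\{b,c}\{c} ⊢ —a→ u3
  u3 = 0\{b,c}\{c} ⊢ (no moves)
Q's transition system — 4 states:
  v0 = rec X. c.c.a.0\{b,c}\{c} + c.X ⊢ —c→ v0, —c→ v1
  v1 = c.a.0\{b,c}\{c} ⊢ —c→ v2
  v2 = a.0\{b,c}\{c} ⊢ —a→ v3
  v3 = 0\{b,c}\{c} ⊢ (no moves)
Executing ca from P (initial set {u0}):
  after c @ step 1: {u0, u1}
  after a @ step 2: {u2}
  P completes σ.
Executing ca from Q (initial set {v0}):
  after c @ step 1: {v0, v1}
  after a @ step 2: no successor for Q

ca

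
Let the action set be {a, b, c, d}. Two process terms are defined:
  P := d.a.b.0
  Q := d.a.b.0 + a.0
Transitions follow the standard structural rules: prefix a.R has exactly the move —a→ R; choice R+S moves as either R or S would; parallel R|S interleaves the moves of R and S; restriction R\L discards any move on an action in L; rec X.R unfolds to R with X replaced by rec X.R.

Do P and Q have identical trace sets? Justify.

Reachable graph of P (4 states):
  p0 = d.a.b.0 → --d--▸ p1
  p1 = a.b.0 → --a--▸ p2
  p2 = b.0 → --b--▸ p3
  p3 = 0 → deadlocked
Reachable graph of Q (4 states):
  q0 = d.a.b.0 + a.0 → --a--▸ q1, --d--▸ q2
  q1 = 0 → deadlocked
  q2 = a.b.0 → --a--▸ q3
  q3 = b.0 → --b--▸ q1
Trace ⟨a⟩ through Q, begin at {q0}:
  step 1 (a): {q1}
  — Q admits the full trace.
Trace ⟨a⟩ through P, begin at {p0}:
  step 1 (a): no successor for P

trace-distinct — witness ⟨a⟩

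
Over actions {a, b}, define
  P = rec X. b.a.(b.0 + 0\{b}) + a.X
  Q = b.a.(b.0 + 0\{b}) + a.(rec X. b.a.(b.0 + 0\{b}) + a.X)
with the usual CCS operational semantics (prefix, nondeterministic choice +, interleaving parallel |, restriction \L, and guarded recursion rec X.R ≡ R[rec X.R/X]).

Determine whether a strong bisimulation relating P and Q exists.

Reachable graph of P (4 states):
  s0 = rec X. b.a.(b.0 + 0\{b}) + a.X :: —a→ s0, —b→ s1
  s1 = a.(b.0 + 0\{b}) :: —a→ s2
  s2 = b.0 + 0\{b} :: —b→ s3
  s3 = 0 :: deadlocked
Reachable graph of Q (5 states):
  t0 = b.a.(b.0 + 0\{b}) + a.(rec X. b.a.(b.0 + 0\{b}) + a.X) :: —a→ t1, —b→ t2
  t1 = rec X. b.a.(b.0 + 0\{b}) + a.X :: —a→ t1, —b→ t2
  t2 = a.(b.0 + 0\{b}) :: —a→ t3
  t3 = b.0 + 0\{b} :: —b→ t4
  t4 = 0 :: deadlocked
Bisimilarity quotient blocks:
  B0 = {s0, t0, t1}
  B1 = {s1, t2}
  B2 = {s2, t3}
  B3 = {s3, t4}
s0 ∈ B0, t0 ∈ B0 → same block

bisimilar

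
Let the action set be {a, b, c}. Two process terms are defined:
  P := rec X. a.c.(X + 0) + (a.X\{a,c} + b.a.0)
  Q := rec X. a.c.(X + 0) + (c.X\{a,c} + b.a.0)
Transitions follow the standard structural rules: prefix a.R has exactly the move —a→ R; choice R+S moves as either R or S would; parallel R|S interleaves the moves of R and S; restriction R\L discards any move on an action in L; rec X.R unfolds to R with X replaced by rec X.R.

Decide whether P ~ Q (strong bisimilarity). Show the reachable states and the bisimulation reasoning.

NO

Reachable graph of P (7 states):
  p0 = rec X. a.c.(X + 0) + (a.X\{a,c} + b.a.0) has moves =a=> p1, =a=> p2, =b=> p3
  p1 = (rec X. a.c.(X + 0) + (a.X\{a,c} + b.a.0))\{a,c} has moves =b=> p4
  p2 = c.((rec X. a.c.(X + 0) + (a.X\{a,c} + b.a.0)) + 0) has moves =c=> p5
  p3 = a.0 has moves =a=> p6
  p4 = (a.0)\{a,c} has moves stopped
  p5 = (rec X. a.c.(X + 0) + (a.X\{a,c} + b.a.0)) + 0 has moves =a=> p1, =a=> p2, =b=> p3
  p6 = 0 has moves stopped
Reachable graph of Q (7 states):
  q0 = rec X. a.c.(X + 0) + (c.X\{a,c} + b.a.0) has moves =a=> q1, =b=> q2, =c=> q3
  q1 = c.((rec X. a.c.(X + 0) + (c.X\{a,c} + b.a.0)) + 0) has moves =c=> q4
  q2 = a.0 has moves =a=> q5
  q3 = (rec X. a.c.(X + 0) + (c.X\{a,c} + b.a.0))\{a,c} has moves =b=> q6
  q4 = (rec X. a.c.(X + 0) + (c.X\{a,c} + b.a.0)) + 0 has moves =a=> q1, =b=> q2, =c=> q3
  q5 = 0 has moves stopped
  q6 = (a.0)\{a,c} has moves stopped
Bisimilarity quotient blocks:
  B0 = {p0, p5}
  B1 = {p3, q2}
  B2 = {p4, p6, q5, q6}
  B3 = {p1, q3}
  B4 = {p2}
  B5 = {q0, q4}
  B6 = {q1}
p0 ∈ B0, q0 ∈ B5 → different blocks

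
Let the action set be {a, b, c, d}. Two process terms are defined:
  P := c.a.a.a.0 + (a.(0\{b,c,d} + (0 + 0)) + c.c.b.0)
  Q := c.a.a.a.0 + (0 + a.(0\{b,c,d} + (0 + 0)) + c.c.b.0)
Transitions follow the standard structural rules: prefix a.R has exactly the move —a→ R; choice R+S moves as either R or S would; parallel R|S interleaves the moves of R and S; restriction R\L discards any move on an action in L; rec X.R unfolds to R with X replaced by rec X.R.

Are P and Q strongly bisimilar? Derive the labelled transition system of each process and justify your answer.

LTS(P): 8 reachable states
  p0 = c.a.a.a.0 + (a.(0\{b,c,d} + (0 + 0)) + c.c.b.0) :: -a-> p1, -c-> p2, -c-> p3
  p1 = 0\{b,c,d} + (0 + 0) :: ∅
  p2 = a.a.a.0 :: -a-> p4
  p3 = c.b.0 :: -c-> p5
  p4 = a.a.0 :: -a-> p6
  p5 = b.0 :: -b-> p7
  p6 = a.0 :: -a-> p7
  p7 = 0 :: ∅
LTS(Q): 8 reachable states
  q0 = c.a.a.a.0 + (0 + a.(0\{b,c,d} + (0 + 0)) + c.c.b.0) :: -a-> q1, -c-> q2, -c-> q3
  q1 = 0\{b,c,d} + (0 + 0) :: ∅
  q2 = a.a.a.0 :: -a-> q4
  q3 = c.b.0 :: -c-> q5
  q4 = a.a.0 :: -a-> q6
  q5 = b.0 :: -b-> q7
  q6 = a.0 :: -a-> q7
  q7 = 0 :: ∅
Partition-refinement fixed point:
  B0 = {p0, q0}
  B1 = {p3, q3}
  B2 = {p5, q5}
  B3 = {p1, p7, q1, q7}
  B4 = {p2, q2}
  B5 = {p4, q4}
  B6 = {p6, q6}
p0 ∈ B0, q0 ∈ B0 → same block

P ~ Q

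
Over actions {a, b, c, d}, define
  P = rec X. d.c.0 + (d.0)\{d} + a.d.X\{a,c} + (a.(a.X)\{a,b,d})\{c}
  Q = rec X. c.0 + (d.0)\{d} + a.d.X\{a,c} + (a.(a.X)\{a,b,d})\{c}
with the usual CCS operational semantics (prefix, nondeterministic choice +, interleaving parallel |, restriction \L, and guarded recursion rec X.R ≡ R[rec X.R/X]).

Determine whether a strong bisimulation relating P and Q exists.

LTS(P): 7 reachable states
  s0 = rec X. d.c.0 + (d.0)\{d} + a.d.X\{a,c} + (a.(a.X)\{a,b,d})\{c} | —a→ s1, —a→ s2, —d→ s3
  s1 = (a.(rec X. d.c.0 + (d.0)\{d} + a.d.X\{a,c} + (a.(a.X)\{a,b,d})\{c}))\{a,b,d}\{c} | stopped
  s2 = d.(rec X. d.c.0 + (d.0)\{d} + a.d.X\{a,c} + (a.(a.X)\{a,b,d})\{c})\{a,c} | —d→ s4
  s3 = c.0 | —c→ s5
  s4 = (rec X. d.c.0 + (d.0)\{d} + a.d.X\{a,c} + (a.(a.X)\{a,b,d})\{c})\{a,c} | —d→ s6
  s5 = 0 | stopped
  s6 = (c.0)\{a,c} | stopped
LTS(Q): 5 reachable states
  t0 = rec X. c.0 + (d.0)\{d} + a.d.X\{a,c} + (a.(a.X)\{a,b,d})\{c} | —a→ t1, —a→ t2, —c→ t3
  t1 = (a.(rec X. c.0 + (d.0)\{d} + a.d.X\{a,c} + (a.(a.X)\{a,b,d})\{c}))\{a,b,d}\{c} | stopped
  t2 = d.(rec X. c.0 + (d.0)\{d} + a.d.X\{a,c} + (a.(a.X)\{a,b,d})\{c})\{a,c} | —d→ t4
  t3 = 0 | stopped
  t4 = (rec X. c.0 + (d.0)\{d} + a.d.X\{a,c} + (a.(a.X)\{a,b,d})\{c})\{a,c} | stopped
Partition-refinement fixed point:
  B0 = {s0}
  B1 = {s2}
  B2 = {s4, t2}
  B3 = {s1, s5, s6, t1, t3, t4}
  B4 = {s3}
  B5 = {t0}
s0 ∈ B0, t0 ∈ B5 → different blocks

P ≁ Q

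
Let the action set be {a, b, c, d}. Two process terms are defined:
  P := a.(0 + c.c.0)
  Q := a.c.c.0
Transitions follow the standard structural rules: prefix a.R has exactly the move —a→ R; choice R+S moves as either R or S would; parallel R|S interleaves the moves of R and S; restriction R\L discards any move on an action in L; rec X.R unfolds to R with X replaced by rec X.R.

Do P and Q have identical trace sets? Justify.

trace-equivalent

P's transition system — 4 states:
  m0 = a.(0 + c.c.0) has moves --a--▸ m1
  m1 = 0 + c.c.0 has moves --c--▸ m2
  m2 = c.0 has moves --c--▸ m3
  m3 = 0 has moves ·
Q's transition system — 4 states:
  n0 = a.c.c.0 has moves --a--▸ n1
  n1 = c.c.0 has moves --c--▸ n2
  n2 = c.0 has moves --c--▸ n3
  n3 = 0 has moves ·
Coarsest stable partition (strong bisimilarity classes):
  B0 = {m0, n0}
  B1 = {m1, n1}
  B2 = {m2, n2}
  B3 = {m3, n3}
m0 ∈ B0, n0 ∈ B0 → same block
Bisimilar ⇒ trace-equivalent.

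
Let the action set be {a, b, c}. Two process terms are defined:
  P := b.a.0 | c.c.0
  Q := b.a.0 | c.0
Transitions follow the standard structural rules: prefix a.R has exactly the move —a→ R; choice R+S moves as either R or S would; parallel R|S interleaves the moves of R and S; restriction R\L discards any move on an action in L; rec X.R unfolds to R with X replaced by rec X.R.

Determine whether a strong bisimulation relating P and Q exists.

P ≁ Q

P's transition system — 9 states:
  s0 = b.a.0 | c.c.0 has moves —b→ s1, —c→ s2
  s1 = a.0 | c.c.0 has moves —a→ s3, —c→ s4
  s2 = b.a.0 | c.0 has moves —b→ s4, —c→ s5
  s3 = 0 | c.c.0 has moves —c→ s6
  s4 = a.0 | c.0 has moves —a→ s6, —c→ s7
  s5 = b.a.0 | 0 has moves —b→ s7
  s6 = 0 | c.0 has moves —c→ s8
  s7 = a.0 | 0 has moves —a→ s8
  s8 = 0 | 0 has moves deadlocked
Q's transition system — 6 states:
  t0 = b.a.0 | c.0 has moves —b→ t1, —c→ t2
  t1 = a.0 | c.0 has moves —a→ t3, —c→ t4
  t2 = b.a.0 | 0 has moves —b→ t4
  t3 = 0 | c.0 has moves —c→ t5
  t4 = a.0 | 0 has moves —a→ t5
  t5 = 0 | 0 has moves deadlocked
Bisimilarity quotient blocks:
  B0 = {s0}
  B1 = {s2, t0}
  B2 = {s5, t2}
  B3 = {s7, t4}
  B4 = {s8, t5}
  B5 = {s4, t1}
  B6 = {s6, t3}
  B7 = {s1}
  B8 = {s3}
s0 ∈ B0, t0 ∈ B1 → different blocks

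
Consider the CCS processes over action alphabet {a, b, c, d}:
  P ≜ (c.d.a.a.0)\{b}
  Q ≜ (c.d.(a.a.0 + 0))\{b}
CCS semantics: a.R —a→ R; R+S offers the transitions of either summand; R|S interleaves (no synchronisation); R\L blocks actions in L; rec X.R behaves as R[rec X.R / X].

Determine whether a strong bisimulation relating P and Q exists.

Reachable graph of P (5 states):
  m0 = (c.d.a.a.0)\{b} has moves --c--▸ m1
  m1 = (d.a.a.0)\{b} has moves --d--▸ m2
  m2 = (a.a.0)\{b} has moves --a--▸ m3
  m3 = (a.0)\{b} has moves --a--▸ m4
  m4 = 0\{b} has moves ·
Reachable graph of Q (5 states):
  n0 = (c.d.(a.a.0 + 0))\{b} has moves --c--▸ n1
  n1 = (d.(a.a.0 + 0))\{b} has moves --d--▸ n2
  n2 = (a.a.0 + 0)\{b} has moves --a--▸ n3
  n3 = (a.0)\{b} has moves --a--▸ n4
  n4 = 0\{b} has moves ·
Partition-refinement fixed point:
  B0 = {m0, n0}
  B1 = {m1, n1}
  B2 = {m2, n2}
  B3 = {m3, n3}
  B4 = {m4, n4}
m0 ∈ B0, n0 ∈ B0 → same block

YES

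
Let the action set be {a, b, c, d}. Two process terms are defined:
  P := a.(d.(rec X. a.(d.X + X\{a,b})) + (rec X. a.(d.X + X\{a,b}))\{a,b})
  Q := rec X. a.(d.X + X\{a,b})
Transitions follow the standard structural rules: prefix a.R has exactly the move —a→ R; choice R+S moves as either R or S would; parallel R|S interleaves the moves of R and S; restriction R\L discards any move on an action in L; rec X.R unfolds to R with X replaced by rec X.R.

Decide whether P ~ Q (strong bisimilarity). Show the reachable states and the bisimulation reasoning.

P ~ Q

LTS(P): 3 reachable states
  m0 = a.(d.(rec X. a.(d.X + X\{a,b})) + (rec X. a.(d.X + X\{a,b}))\{a,b}) | ··a··> m1
  m1 = d.(rec X. a.(d.X + X\{a,b})) + (rec X. a.(d.X + X\{a,b}))\{a,b} | ··d··> m2
  m2 = rec X. a.(d.X + X\{a,b}) | ··a··> m1
LTS(Q): 2 reachable states
  n0 = rec X. a.(d.X + X\{a,b}) | ··a··> n1
  n1 = d.(rec X. a.(d.X + X\{a,b})) + (rec X. a.(d.X + X\{a,b}))\{a,b} | ··d··> n0
Coarsest stable partition (strong bisimilarity classes):
  B0 = {m0, m2, n0}
  B1 = {m1, n1}
m0 ∈ B0, n0 ∈ B0 → same block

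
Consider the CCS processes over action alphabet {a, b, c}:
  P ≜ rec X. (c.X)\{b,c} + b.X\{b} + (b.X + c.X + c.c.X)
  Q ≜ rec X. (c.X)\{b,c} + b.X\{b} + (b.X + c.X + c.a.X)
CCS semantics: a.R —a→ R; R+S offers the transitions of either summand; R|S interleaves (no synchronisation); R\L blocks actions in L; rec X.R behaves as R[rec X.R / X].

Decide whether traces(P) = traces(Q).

traces(P) ≠ traces(Q) — witness ⟨ca⟩

P's transition system — 4 states:
  m0 = rec X. (c.X)\{b,c} + b.X\{b} + (b.X + c.X + c.c.X) → ··b··> m0, ··b··> m1, ··c··> m0, ··c··> m2
  m1 = (rec X. (c.X)\{b,c} + b.X\{b} + (b.X + c.X + c.c.X))\{b} → ··c··> m1, ··c··> m3
  m2 = c.(rec X. (c.X)\{b,c} + b.X\{b} + (b.X + c.X + c.c.X)) → ··c··> m0
  m3 = (c.(rec X. (c.X)\{b,c} + b.X\{b} + (b.X + c.X + c.c.X)))\{b} → ··c··> m1
Q's transition system — 4 states:
  n0 = rec X. (c.X)\{b,c} + b.X\{b} + (b.X + c.X + c.a.X) → ··b··> n0, ··b··> n1, ··c··> n0, ··c··> n2
  n1 = (rec X. (c.X)\{b,c} + b.X\{b} + (b.X + c.X + c.a.X))\{b} → ··c··> n1, ··c··> n3
  n2 = a.(rec X. (c.X)\{b,c} + b.X\{b} + (b.X + c.X + c.a.X)) → ··a··> n0
  n3 = (a.(rec X. (c.X)\{b,c} + b.X\{b} + (b.X + c.X + c.a.X)))\{b} → ··a··> n1
Executing ca from Q (initial set {n0}):
  after c @ step 1: {n0, n2}
  after a @ step 2: {n0}
  — Q admits the full trace.
Executing ca from P (initial set {m0}):
  after c @ step 1: {m0, m2}
  after a @ step 2: no successor for P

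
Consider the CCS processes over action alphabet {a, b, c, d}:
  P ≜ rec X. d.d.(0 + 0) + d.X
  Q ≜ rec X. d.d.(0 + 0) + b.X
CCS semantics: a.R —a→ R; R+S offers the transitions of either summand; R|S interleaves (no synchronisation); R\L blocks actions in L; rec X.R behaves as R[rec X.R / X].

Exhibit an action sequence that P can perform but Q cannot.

ddd

Reachable graph of P (3 states):
  s0 = rec X. d.d.(0 + 0) + d.X → ··d··> s0, ··d··> s1
  s1 = d.(0 + 0) → ··d··> s2
  s2 = 0 + 0 → (no moves)
Reachable graph of Q (3 states):
  t0 = rec X. d.d.(0 + 0) + b.X → ··b··> t0, ··d··> t1
  t1 = d.(0 + 0) → ··d··> t2
  t2 = 0 + 0 → (no moves)
Run σ = ⟨ddd⟩ on P: start {s0}
  step 1 (d): {s0, s1}
  step 2 (d): {s0, s1, s2}
  step 3 (d): {s0, s1, s2}
  P completes σ.
Run σ = ⟨ddd⟩ on Q: start {t0}
  step 1 (d): {t1}
  step 2 (d): {t2}
  step 3 (d): ∅  — Q cannot continue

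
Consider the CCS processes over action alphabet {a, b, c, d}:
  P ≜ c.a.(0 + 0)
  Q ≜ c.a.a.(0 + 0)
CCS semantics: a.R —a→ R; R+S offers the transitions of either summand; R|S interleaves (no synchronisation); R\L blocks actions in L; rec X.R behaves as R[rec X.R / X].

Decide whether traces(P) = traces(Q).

NO — witness ⟨caa⟩

LTS(P): 3 reachable states
  u0 = c.a.(0 + 0) ⊢ --c--▸ u1
  u1 = a.(0 + 0) ⊢ --a--▸ u2
  u2 = 0 + 0 ⊢ deadlocked
LTS(Q): 4 reachable states
  v0 = c.a.a.(0 + 0) ⊢ --c--▸ v1
  v1 = a.a.(0 + 0) ⊢ --a--▸ v2
  v2 = a.(0 + 0) ⊢ --a--▸ v3
  v3 = 0 + 0 ⊢ deadlocked
Trace ⟨caa⟩ through Q, begin at {v0}:
  step 1 (c): {v1}
  step 2 (a): {v2}
  step 3 (a): {v3}
  ✓ Q
Trace ⟨caa⟩ through P, begin at {u0}:
  step 1 (c): {u1}
  step 2 (a): {u2}
  step 3 (a): no successor for P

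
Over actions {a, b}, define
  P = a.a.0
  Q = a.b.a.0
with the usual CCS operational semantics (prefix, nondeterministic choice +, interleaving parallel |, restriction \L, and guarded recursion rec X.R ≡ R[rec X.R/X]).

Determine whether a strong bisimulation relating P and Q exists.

P ≁ Q

LTS(P): 3 reachable states
  u0 = a.a.0 → —a→ u1
  u1 = a.0 → —a→ u2
  u2 = 0 → stopped
LTS(Q): 4 reachable states
  v0 = a.b.a.0 → —a→ v1
  v1 = b.a.0 → —b→ v2
  v2 = a.0 → —a→ v3
  v3 = 0 → stopped
Bisimilarity quotient blocks:
  B0 = {u0}
  B1 = {u1, v2}
  B2 = {u2, v3}
  B3 = {v0}
  B4 = {v1}
u0 ∈ B0, v0 ∈ B3 → different blocks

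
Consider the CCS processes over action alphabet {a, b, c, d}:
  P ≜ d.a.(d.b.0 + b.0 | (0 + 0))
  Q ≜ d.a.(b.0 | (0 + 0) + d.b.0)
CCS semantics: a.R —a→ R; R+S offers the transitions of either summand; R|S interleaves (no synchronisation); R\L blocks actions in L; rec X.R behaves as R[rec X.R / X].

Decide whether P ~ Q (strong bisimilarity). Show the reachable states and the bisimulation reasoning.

P ~ Q

Reachable graph of P (6 states):
  s0 = d.a.(d.b.0 + b.0 | (0 + 0)) | =d=> s1
  s1 = a.(d.b.0 + b.0 | (0 + 0)) | =a=> s2
  s2 = d.b.0 + b.0 | (0 + 0) | =b=> s3, =d=> s4
  s3 = 0 | (0 + 0) | deadlocked
  s4 = b.0 | =b=> s5
  s5 = 0 | deadlocked
Reachable graph of Q (6 states):
  t0 = d.a.(b.0 | (0 + 0) + d.b.0) | =d=> t1
  t1 = a.(b.0 | (0 + 0) + d.b.0) | =a=> t2
  t2 = b.0 | (0 + 0) + d.b.0 | =b=> t3, =d=> t4
  t3 = 0 | (0 + 0) | deadlocked
  t4 = b.0 | =b=> t5
  t5 = 0 | deadlocked
Partition-refinement fixed point:
  B0 = {s0, t0}
  B1 = {s1, t1}
  B2 = {s2, t2}
  B3 = {s3, s5, t3, t5}
  B4 = {s4, t4}
s0 ∈ B0, t0 ∈ B0 → same block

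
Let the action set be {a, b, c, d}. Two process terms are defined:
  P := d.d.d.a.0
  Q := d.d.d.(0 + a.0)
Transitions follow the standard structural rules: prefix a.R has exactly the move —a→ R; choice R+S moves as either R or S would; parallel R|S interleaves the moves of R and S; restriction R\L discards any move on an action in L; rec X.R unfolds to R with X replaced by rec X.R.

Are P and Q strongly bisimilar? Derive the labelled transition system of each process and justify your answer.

Reachable graph of P (5 states):
  m0 = d.d.d.a.0 has moves =d=> m1
  m1 = d.d.a.0 has moves =d=> m2
  m2 = d.a.0 has moves =d=> m3
  m3 = a.0 has moves =a=> m4
  m4 = 0 has moves stopped
Reachable graph of Q (5 states):
  n0 = d.d.d.(0 + a.0) has moves =d=> n1
  n1 = d.d.(0 + a.0) has moves =d=> n2
  n2 = d.(0 + a.0) has moves =d=> n3
  n3 = 0 + a.0 has moves =a=> n4
  n4 = 0 has moves stopped
Coarsest stable partition (strong bisimilarity classes):
  B0 = {m0, n0}
  B1 = {m1, n1}
  B2 = {m2, n2}
  B3 = {m3, n3}
  B4 = {m4, n4}
m0 ∈ B0, n0 ∈ B0 → same block

YES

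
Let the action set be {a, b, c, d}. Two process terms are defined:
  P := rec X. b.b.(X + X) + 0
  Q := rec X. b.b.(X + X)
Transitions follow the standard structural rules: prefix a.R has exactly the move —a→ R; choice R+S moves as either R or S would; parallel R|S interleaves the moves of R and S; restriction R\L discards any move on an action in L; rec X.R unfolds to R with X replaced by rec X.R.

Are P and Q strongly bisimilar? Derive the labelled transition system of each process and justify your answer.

LTS(P): 3 reachable states
  s0 = rec X. b.b.(X + X) + 0 → ··b··> s1
  s1 = b.((rec X. b.b.(X + X) + 0) + (rec X. b.b.(X + X) + 0)) → ··b··> s2
  s2 = (rec X. b.b.(X + X) + 0) + (rec X. b.b.(X + X) + 0) → ··b··> s1
LTS(Q): 3 reachable states
  t0 = rec X. b.b.(X + X) → ··b··> t1
  t1 = b.((rec X. b.b.(X + X)) + (rec X. b.b.(X + X))) → ··b··> t2
  t2 = (rec X. b.b.(X + X)) + (rec X. b.b.(X + X)) → ··b··> t1
Bisimilarity quotient blocks:
  B0 = {s0, s1, s2, t0, t1, t2}
s0 ∈ B0, t0 ∈ B0 → same block

P ~ Q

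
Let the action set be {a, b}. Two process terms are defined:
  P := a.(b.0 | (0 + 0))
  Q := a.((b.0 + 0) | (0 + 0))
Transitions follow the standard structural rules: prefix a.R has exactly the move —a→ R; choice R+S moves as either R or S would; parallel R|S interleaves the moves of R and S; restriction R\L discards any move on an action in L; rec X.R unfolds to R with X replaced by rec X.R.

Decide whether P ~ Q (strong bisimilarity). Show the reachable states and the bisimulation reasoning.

P ~ Q

Reachable graph of P (3 states):
  m0 = a.(b.0 | (0 + 0)) :: =a=> m1
  m1 = b.0 | (0 + 0) :: =b=> m2
  m2 = 0 | (0 + 0) :: stopped
Reachable graph of Q (3 states):
  n0 = a.((b.0 + 0) | (0 + 0)) :: =a=> n1
  n1 = (b.0 + 0) | (0 + 0) :: =b=> n2
  n2 = 0 | (0 + 0) :: stopped
Coarsest stable partition (strong bisimilarity classes):
  B0 = {m0, n0}
  B1 = {m1, n1}
  B2 = {m2, n2}
m0 ∈ B0, n0 ∈ B0 → same block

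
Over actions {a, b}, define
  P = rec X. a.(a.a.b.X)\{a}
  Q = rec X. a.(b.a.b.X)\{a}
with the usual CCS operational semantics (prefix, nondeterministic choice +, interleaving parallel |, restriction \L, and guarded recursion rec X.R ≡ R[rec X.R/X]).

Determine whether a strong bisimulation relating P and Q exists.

LTS(P): 2 reachable states
  m0 = rec X. a.(a.a.b.X)\{a} → —a→ m1
  m1 = (a.a.b.(rec X. a.(a.a.b.X)\{a}))\{a} → stopped
LTS(Q): 3 reachable states
  n0 = rec X. a.(b.a.b.X)\{a} → —a→ n1
  n1 = (b.a.b.(rec X. a.(b.a.b.X)\{a}))\{a} → —b→ n2
  n2 = (a.b.(rec X. a.(b.a.b.X)\{a}))\{a} → stopped
Partition-refinement fixed point:
  B0 = {m0}
  B1 = {m1, n2}
  B2 = {n0}
  B3 = {n1}
m0 ∈ B0, n0 ∈ B2 → different blocks

not bisimilar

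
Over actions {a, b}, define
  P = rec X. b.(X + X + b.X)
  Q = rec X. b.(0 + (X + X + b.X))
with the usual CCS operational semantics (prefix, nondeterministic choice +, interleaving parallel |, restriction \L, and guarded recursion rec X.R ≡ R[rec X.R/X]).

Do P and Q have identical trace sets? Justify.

YES

P's transition system — 2 states:
  s0 = rec X. b.(X + X + b.X) → --b--▸ s1
  s1 = (rec X. b.(X + X + b.X)) + (rec X. b.(X + X + b.X)) + b.(rec X. b.(X + X + b.X)) → --b--▸ s0, --b--▸ s1
Q's transition system — 2 states:
  t0 = rec X. b.(0 + (X + X + b.X)) → --b--▸ t1
  t1 = 0 + ((rec X. b.(0 + (X + X + b.X))) + (rec X. b.(0 + (X + X + b.X))) + b.(rec X. b.(0 + (X + X + b.X)))) → --b--▸ t0, --b--▸ t1
Partition-refinement fixed point:
  B0 = {s0, s1, t0, t1}
s0 ∈ B0, t0 ∈ B0 → same block
Bisimilar ⇒ trace-equivalent.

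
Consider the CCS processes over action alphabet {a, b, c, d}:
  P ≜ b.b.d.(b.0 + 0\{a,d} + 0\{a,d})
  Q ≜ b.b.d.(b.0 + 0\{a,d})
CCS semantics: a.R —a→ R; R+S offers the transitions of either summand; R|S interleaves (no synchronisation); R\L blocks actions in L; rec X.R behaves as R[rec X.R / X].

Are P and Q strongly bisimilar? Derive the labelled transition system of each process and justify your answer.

YES

LTS(P): 5 reachable states
  p0 = b.b.d.(b.0 + 0\{a,d} + 0\{a,d}) → —b→ p1
  p1 = b.d.(b.0 + 0\{a,d} + 0\{a,d}) → —b→ p2
  p2 = d.(b.0 + 0\{a,d} + 0\{a,d}) → —d→ p3
  p3 = b.0 + 0\{a,d} + 0\{a,d} → —b→ p4
  p4 = 0 → (no moves)
LTS(Q): 5 reachable states
  q0 = b.b.d.(b.0 + 0\{a,d}) → —b→ q1
  q1 = b.d.(b.0 + 0\{a,d}) → —b→ q2
  q2 = d.(b.0 + 0\{a,d}) → —d→ q3
  q3 = b.0 + 0\{a,d} → —b→ q4
  q4 = 0 → (no moves)
Bisimilarity quotient blocks:
  B0 = {p0, q0}
  B1 = {p1, q1}
  B2 = {p2, q2}
  B3 = {p3, q3}
  B4 = {p4, q4}
p0 ∈ B0, q0 ∈ B0 → same block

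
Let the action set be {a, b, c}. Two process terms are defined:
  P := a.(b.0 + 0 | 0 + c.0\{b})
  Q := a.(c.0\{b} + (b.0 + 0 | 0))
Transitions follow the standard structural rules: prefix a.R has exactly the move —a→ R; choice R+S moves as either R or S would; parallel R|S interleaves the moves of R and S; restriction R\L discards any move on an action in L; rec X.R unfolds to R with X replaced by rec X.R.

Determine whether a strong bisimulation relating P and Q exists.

Reachable graph of P (4 states):
  s0 = a.(b.0 + 0 | 0 + c.0\{b}) :: —a→ s1
  s1 = b.0 + 0 | 0 + c.0\{b} :: —b→ s2, —c→ s3
  s2 = 0 :: ·
  s3 = 0\{b} :: ·
Reachable graph of Q (4 states):
  t0 = a.(c.0\{b} + (b.0 + 0 | 0)) :: —a→ t1
  t1 = c.0\{b} + (b.0 + 0 | 0) :: —b→ t2, —c→ t3
  t2 = 0 :: ·
  t3 = 0\{b} :: ·
Bisimilarity quotient blocks:
  B0 = {s0, t0}
  B1 = {s1, t1}
  B2 = {s2, s3, t2, t3}
s0 ∈ B0, t0 ∈ B0 → same block

YES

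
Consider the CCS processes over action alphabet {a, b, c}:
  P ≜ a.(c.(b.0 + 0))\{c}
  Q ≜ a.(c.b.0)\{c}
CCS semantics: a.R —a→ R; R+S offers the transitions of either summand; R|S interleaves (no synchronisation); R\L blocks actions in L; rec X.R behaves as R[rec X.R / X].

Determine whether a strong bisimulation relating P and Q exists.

Reachable graph of P (2 states):
  p0 = a.(c.(b.0 + 0))\{c} | --a--▸ p1
  p1 = (c.(b.0 + 0))\{c} | ∅
Reachable graph of Q (2 states):
  q0 = a.(c.b.0)\{c} | --a--▸ q1
  q1 = (c.b.0)\{c} | ∅
Coarsest stable partition (strong bisimilarity classes):
  B0 = {p0, q0}
  B1 = {p1, q1}
p0 ∈ B0, q0 ∈ B0 → same block

bisimilar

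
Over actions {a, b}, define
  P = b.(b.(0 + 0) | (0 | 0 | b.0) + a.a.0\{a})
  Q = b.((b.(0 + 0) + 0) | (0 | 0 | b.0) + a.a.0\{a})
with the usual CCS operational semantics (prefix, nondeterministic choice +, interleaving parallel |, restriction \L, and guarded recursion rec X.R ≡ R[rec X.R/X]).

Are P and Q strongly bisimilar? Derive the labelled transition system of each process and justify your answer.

Reachable graph of P (7 states):
  u0 = b.(b.(0 + 0) | (0 | 0 | b.0) + a.a.0\{a}) → -b-> u1
  u1 = b.(0 + 0) | (0 | 0 | b.0) + a.a.0\{a} → -a-> u2, -b-> u3, -b-> u4
  u2 = a.0\{a} → -a-> u5
  u3 = (0 + 0) | (0 | 0 | b.0) → -b-> u6
  u4 = b.(0 + 0) | (0 | 0 | 0) → -b-> u6
  u5 = 0\{a} → (no moves)
  u6 = (0 + 0) | (0 | 0 | 0) → (no moves)
Reachable graph of Q (7 states):
  v0 = b.((b.(0 + 0) + 0) | (0 | 0 | b.0) + a.a.0\{a}) → -b-> v1
  v1 = (b.(0 + 0) + 0) | (0 | 0 | b.0) + a.a.0\{a} → -a-> v2, -b-> v3, -b-> v4
  v2 = a.0\{a} → -a-> v5
  v3 = (0 + 0) | (0 | 0 | b.0) → -b-> v6
  v4 = (b.(0 + 0) + 0) | (0 | 0 | 0) → -b-> v6
  v5 = 0\{a} → (no moves)
  v6 = (0 + 0) | (0 | 0 | 0) → (no moves)
Bisimilarity quotient blocks:
  B0 = {u0, v0}
  B1 = {u1, v1}
  B2 = {u3, u4, v3, v4}
  B3 = {u5, u6, v5, v6}
  B4 = {u2, v2}
u0 ∈ B0, v0 ∈ B0 → same block

P ~ Q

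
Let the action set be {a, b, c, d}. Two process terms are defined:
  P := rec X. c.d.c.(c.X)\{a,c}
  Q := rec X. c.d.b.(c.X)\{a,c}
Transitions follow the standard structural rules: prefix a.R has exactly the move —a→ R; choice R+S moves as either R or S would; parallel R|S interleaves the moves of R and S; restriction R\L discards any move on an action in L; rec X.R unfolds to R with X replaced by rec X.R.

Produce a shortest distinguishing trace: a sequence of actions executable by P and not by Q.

cdc

P's transition system — 4 states:
  u0 = rec X. c.d.c.(c.X)\{a,c} → --c--▸ u1
  u1 = d.c.(c.(rec X. c.d.c.(c.X)\{a,c}))\{a,c} → --d--▸ u2
  u2 = c.(c.(rec X. c.d.c.(c.X)\{a,c}))\{a,c} → --c--▸ u3
  u3 = (c.(rec X. c.d.c.(c.X)\{a,c}))\{a,c} → stopped
Q's transition system — 4 states:
  v0 = rec X. c.d.b.(c.X)\{a,c} → --c--▸ v1
  v1 = d.b.(c.(rec X. c.d.b.(c.X)\{a,c}))\{a,c} → --d--▸ v2
  v2 = b.(c.(rec X. c.d.b.(c.X)\{a,c}))\{a,c} → --b--▸ v3
  v3 = (c.(rec X. c.d.b.(c.X)\{a,c}))\{a,c} → stopped
Trace ⟨cdc⟩ through P, begin at {u0}:
  after c @ step 1: {u1}
  after d @ step 2: {u2}
  after c @ step 3: {u3}
  P completes σ.
Trace ⟨cdc⟩ through Q, begin at {v0}:
  after c @ step 1: {v1}
  after d @ step 2: {v2}
  after c @ step 3: ∅  — Q cannot continue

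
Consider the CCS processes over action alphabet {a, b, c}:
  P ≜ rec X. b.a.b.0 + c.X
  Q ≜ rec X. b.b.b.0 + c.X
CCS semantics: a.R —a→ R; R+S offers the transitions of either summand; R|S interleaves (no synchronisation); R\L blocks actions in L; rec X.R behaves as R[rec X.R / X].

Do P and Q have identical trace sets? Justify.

trace-distinct — witness ⟨ba⟩

LTS(P): 4 reachable states
  p0 = rec X. b.a.b.0 + c.X | =b=> p1, =c=> p0
  p1 = a.b.0 | =a=> p2
  p2 = b.0 | =b=> p3
  p3 = 0 | ∅
LTS(Q): 4 reachable states
  q0 = rec X. b.b.b.0 + c.X | =b=> q1, =c=> q0
  q1 = b.b.0 | =b=> q2
  q2 = b.0 | =b=> q3
  q3 = 0 | ∅
Executing ba from P (initial set {p0}):
  [1] b ⇒ {p1}
  [2] a ⇒ {p2}
  P completes σ.
Executing ba from Q (initial set {q0}):
  [1] b ⇒ {q1}
  [2] a ⇒ no successor for Q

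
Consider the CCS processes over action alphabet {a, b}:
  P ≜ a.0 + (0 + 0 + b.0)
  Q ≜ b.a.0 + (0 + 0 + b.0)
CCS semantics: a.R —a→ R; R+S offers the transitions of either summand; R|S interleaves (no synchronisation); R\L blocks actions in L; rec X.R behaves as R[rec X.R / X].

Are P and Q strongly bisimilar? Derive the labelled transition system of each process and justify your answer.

LTS(P): 2 reachable states
  m0 = a.0 + (0 + 0 + b.0) ⊢ =a=> m1, =b=> m1
  m1 = 0 ⊢ stopped
LTS(Q): 3 reachable states
  n0 = b.a.0 + (0 + 0 + b.0) ⊢ =b=> n1, =b=> n2
  n1 = 0 ⊢ stopped
  n2 = a.0 ⊢ =a=> n1
Coarsest stable partition (strong bisimilarity classes):
  B0 = {m0}
  B1 = {m1, n1}
  B2 = {n0}
  B3 = {n2}
m0 ∈ B0, n0 ∈ B2 → different blocks

NO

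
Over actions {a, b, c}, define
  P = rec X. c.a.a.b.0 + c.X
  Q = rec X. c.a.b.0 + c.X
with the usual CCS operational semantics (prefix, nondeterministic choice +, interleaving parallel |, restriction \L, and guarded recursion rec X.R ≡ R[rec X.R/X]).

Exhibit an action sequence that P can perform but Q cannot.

Reachable graph of P (5 states):
  p0 = rec X. c.a.a.b.0 + c.X :: —c→ p0, —c→ p1
  p1 = a.a.b.0 :: —a→ p2
  p2 = a.b.0 :: —a→ p3
  p3 = b.0 :: —b→ p4
  p4 = 0 :: deadlocked
Reachable graph of Q (4 states):
  q0 = rec X. c.a.b.0 + c.X :: —c→ q0, —c→ q1
  q1 = a.b.0 :: —a→ q2
  q2 = b.0 :: —b→ q3
  q3 = 0 :: deadlocked
Executing caa from P (initial set {p0}):
  after c @ step 1: {p0, p1}
  after a @ step 2: {p2}
  after a @ step 3: {p3}
  ✓ P
Executing caa from Q (initial set {q0}):
  after c @ step 1: {q0, q1}
  after a @ step 2: {q2}
  after a @ step 3: no successor for Q

caa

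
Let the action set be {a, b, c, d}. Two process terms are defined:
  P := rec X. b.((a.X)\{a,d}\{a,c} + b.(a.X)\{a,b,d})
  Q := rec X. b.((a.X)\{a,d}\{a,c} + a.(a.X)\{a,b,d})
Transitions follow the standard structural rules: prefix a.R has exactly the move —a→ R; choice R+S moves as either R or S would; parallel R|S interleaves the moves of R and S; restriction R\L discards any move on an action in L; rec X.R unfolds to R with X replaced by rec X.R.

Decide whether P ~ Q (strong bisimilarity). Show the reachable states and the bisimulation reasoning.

Reachable graph of P (3 states):
  p0 = rec X. b.((a.X)\{a,d}\{a,c} + b.(a.X)\{a,b,d}) → —b→ p1
  p1 = (a.(rec X. b.((a.X)\{a,d}\{a,c} + b.(a.X)\{a,b,d})))\{a,d}\{a,c} + b.(a.(rec X. b.((a.X)\{a,d}\{a,c} + b.(a.X)\{a,b,d})))\{a,b,d} → —b→ p2
  p2 = (a.(rec X. b.((a.X)\{a,d}\{a,c} + b.(a.X)\{a,b,d})))\{a,b,d} → (no moves)
Reachable graph of Q (3 states):
  q0 = rec X. b.((a.X)\{a,d}\{a,c} + a.(a.X)\{a,b,d}) → —b→ q1
  q1 = (a.(rec X. b.((a.X)\{a,d}\{a,c} + a.(a.X)\{a,b,d})))\{a,d}\{a,c} + a.(a.(rec X. b.((a.X)\{a,d}\{a,c} + a.(a.X)\{a,b,d})))\{a,b,d} → —a→ q2
  q2 = (a.(rec X. b.((a.X)\{a,d}\{a,c} + a.(a.X)\{a,b,d})))\{a,b,d} → (no moves)
Coarsest stable partition (strong bisimilarity classes):
  B0 = {p0}
  B1 = {p1}
  B2 = {p2, q2}
  B3 = {q0}
  B4 = {q1}
p0 ∈ B0, q0 ∈ B3 → different blocks

not bisimilar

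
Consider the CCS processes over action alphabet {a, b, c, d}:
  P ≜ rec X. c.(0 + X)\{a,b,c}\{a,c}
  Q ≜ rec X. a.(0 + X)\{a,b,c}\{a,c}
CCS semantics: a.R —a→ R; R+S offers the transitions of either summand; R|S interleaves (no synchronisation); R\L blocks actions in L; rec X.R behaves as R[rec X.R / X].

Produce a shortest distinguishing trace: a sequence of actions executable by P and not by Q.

LTS(P): 2 reachable states
  u0 = rec X. c.(0 + X)\{a,b,c}\{a,c} ⊢ ··c··> u1
  u1 = (0 + (rec X. c.(0 + X)\{a,b,c}\{a,c}))\{a,b,c}\{a,c} ⊢ deadlocked
LTS(Q): 2 reachable states
  v0 = rec X. a.(0 + X)\{a,b,c}\{a,c} ⊢ ··a··> v1
  v1 = (0 + (rec X. a.(0 + X)\{a,b,c}\{a,c}))\{a,b,c}\{a,c} ⊢ deadlocked
Trace ⟨c⟩ through P, begin at {u0}:
  step 1 (c): {u1}
  P completes σ.
Trace ⟨c⟩ through Q, begin at {v0}:
  step 1 (c): ∅ (Q stuck)

c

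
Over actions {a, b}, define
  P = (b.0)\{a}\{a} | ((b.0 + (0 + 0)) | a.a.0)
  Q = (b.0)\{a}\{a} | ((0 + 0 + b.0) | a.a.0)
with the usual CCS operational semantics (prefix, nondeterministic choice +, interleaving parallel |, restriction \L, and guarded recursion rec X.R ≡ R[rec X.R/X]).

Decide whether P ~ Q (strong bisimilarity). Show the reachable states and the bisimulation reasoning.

Reachable graph of P (12 states):
  m0 = (b.0)\{a}\{a} | ((b.0 + (0 + 0)) | a.a.0) → =a=> m1, =b=> m2, =b=> m3
  m1 = (b.0)\{a}\{a} | ((b.0 + (0 + 0)) | a.0) → =a=> m4, =b=> m5, =b=> m6
  m2 = (b.0)\{a}\{a} | (0 | a.a.0) → =a=> m5, =b=> m7
  m3 = 0\{a}\{a} | ((b.0 + (0 + 0)) | a.a.0) → =a=> m6, =b=> m7
  m4 = (b.0)\{a}\{a} | ((b.0 + (0 + 0)) | 0) → =b=> m8, =b=> m9
  m5 = (b.0)\{a}\{a} | (0 | a.0) → =a=> m8, =b=> m10
  m6 = 0\{a}\{a} | ((b.0 + (0 + 0)) | a.0) → =a=> m9, =b=> m10
  m7 = 0\{a}\{a} | (0 | a.a.0) → =a=> m10
  m8 = (b.0)\{a}\{a} | (0 | 0) → =b=> m11
  m9 = 0\{a}\{a} | ((b.0 + (0 + 0)) | 0) → =b=> m11
  m10 = 0\{a}\{a} | (0 | a.0) → =a=> m11
  m11 = 0\{a}\{a} | (0 | 0) → ·
Reachable graph of Q (12 states):
  n0 = (b.0)\{a}\{a} | ((0 + 0 + b.0) | a.a.0) → =a=> n1, =b=> n2, =b=> n3
  n1 = (b.0)\{a}\{a} | ((0 + 0 + b.0) | a.0) → =a=> n4, =b=> n5, =b=> n6
  n2 = (b.0)\{a}\{a} | (0 | a.a.0) → =a=> n5, =b=> n7
  n3 = 0\{a}\{a} | ((0 + 0 + b.0) | a.a.0) → =a=> n6, =b=> n7
  n4 = (b.0)\{a}\{a} | ((0 + 0 + b.0) | 0) → =b=> n8, =b=> n9
  n5 = (b.0)\{a}\{a} | (0 | a.0) → =a=> n8, =b=> n10
  n6 = 0\{a}\{a} | ((0 + 0 + b.0) | a.0) → =a=> n9, =b=> n10
  n7 = 0\{a}\{a} | (0 | a.a.0) → =a=> n10
  n8 = (b.0)\{a}\{a} | (0 | 0) → =b=> n11
  n9 = 0\{a}\{a} | ((0 + 0 + b.0) | 0) → =b=> n11
  n10 = 0\{a}\{a} | (0 | a.0) → =a=> n11
  n11 = 0\{a}\{a} | (0 | 0) → ·
Bisimilarity quotient blocks:
  B0 = {m0, n0}
  B1 = {m1, n1}
  B2 = {m5, m6, n5, n6}
  B3 = {m8, m9, n8, n9}
  B4 = {m11, n11}
  B5 = {m10, n10}
  B6 = {m4, n4}
  B7 = {m2, m3, n2, n3}
  B8 = {m7, n7}
m0 ∈ B0, n0 ∈ B0 → same block

P ~ Q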